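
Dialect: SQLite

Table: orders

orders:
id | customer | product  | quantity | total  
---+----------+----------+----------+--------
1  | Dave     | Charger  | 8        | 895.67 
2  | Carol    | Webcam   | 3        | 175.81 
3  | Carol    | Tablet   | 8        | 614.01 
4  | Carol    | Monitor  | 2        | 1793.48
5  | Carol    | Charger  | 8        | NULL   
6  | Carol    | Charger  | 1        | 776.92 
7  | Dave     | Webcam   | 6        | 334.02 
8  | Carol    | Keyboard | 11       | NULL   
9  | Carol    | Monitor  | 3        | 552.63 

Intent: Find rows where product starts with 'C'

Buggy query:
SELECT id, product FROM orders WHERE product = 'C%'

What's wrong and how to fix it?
Bug: '=' compares the literal string including the % character; pattern matching needs LIKE

Fix: Replace '=' with LIKE so 'C%' is treated as a pattern

Corrected query:
SELECT id, product FROM orders WHERE product LIKE 'C%'

Result:
id | product
---+--------
1  | Charger
5  | Charger
6  | Charger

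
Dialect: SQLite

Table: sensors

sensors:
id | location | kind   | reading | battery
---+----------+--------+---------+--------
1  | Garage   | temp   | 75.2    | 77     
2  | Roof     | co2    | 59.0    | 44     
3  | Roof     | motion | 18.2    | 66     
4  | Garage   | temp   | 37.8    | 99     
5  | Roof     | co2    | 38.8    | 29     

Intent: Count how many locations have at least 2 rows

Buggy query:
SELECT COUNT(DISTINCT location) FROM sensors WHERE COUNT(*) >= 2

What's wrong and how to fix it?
Bug: COUNT(*) cannot appear in WHERE; the per-group count doesn't exist yet

Fix: Group first with HAVING COUNT(*) >= 2, then COUNT the resulting groups

Corrected query:
SELECT COUNT(*) FROM (SELECT location FROM sensors GROUP BY location HAVING COUNT(*) >= 2)

Result:
COUNT(*)
--------
2       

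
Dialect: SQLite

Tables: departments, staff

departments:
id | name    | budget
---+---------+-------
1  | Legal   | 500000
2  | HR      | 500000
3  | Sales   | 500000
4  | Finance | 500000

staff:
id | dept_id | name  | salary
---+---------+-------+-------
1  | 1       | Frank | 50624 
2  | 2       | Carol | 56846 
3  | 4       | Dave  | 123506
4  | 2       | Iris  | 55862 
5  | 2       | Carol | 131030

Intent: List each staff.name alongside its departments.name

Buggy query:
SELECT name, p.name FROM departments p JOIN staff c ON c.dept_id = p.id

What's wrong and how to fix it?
Bug: 'name' exists in both joined tables, so the database can't tell which one is meant

Fix: Prefix ambiguous columns with the table alias

Corrected query:
SELECT c.name, p.name FROM departments p JOIN staff c ON c.dept_id = p.id

Result:
name  | name   
------+--------
Frank | Legal  
Carol | HR     
Dave  | Finance
Iris  | HR     
Carol | HR     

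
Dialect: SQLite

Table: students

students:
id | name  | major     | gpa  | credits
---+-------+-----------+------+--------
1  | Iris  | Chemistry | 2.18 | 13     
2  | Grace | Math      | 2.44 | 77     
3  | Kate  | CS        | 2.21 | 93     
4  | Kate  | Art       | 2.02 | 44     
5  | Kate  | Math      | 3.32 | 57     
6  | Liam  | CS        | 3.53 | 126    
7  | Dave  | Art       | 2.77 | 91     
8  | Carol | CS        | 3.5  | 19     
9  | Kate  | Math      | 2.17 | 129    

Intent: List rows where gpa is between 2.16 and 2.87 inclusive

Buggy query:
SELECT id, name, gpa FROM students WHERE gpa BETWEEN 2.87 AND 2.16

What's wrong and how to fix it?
Bug: BETWEEN expects the lower bound first; with 2.87 AND 2.16 the range is empty

Fix: Swap the bounds so the smaller value comes first

Corrected query:
SELECT id, name, gpa FROM students WHERE gpa BETWEEN 2.16 AND 2.87

Result:
id | name  | gpa 
---+-------+-----
1  | Iris  | 2.18
2  | Grace | 2.44
3  | Kate  | 2.21
7  | Dave  | 2.77
9  | Kate  | 2.17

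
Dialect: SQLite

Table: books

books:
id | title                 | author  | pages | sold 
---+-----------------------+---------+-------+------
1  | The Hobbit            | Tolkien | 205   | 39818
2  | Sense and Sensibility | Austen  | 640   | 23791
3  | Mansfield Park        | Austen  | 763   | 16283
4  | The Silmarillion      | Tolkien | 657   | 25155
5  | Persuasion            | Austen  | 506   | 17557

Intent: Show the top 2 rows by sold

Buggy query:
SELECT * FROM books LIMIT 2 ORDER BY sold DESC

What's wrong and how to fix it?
Bug: LIMIT must come after ORDER BY

Fix: Swap the clauses: ORDER BY first, then LIMIT

Corrected query:
SELECT * FROM books ORDER BY sold DESC LIMIT 2

Result:
id | title            | author  | pages | sold 
---+------------------+---------+-------+------
1  | The Hobbit       | Tolkien | 205   | 39818
4  | The Silmarillion | Tolkien | 657   | 25155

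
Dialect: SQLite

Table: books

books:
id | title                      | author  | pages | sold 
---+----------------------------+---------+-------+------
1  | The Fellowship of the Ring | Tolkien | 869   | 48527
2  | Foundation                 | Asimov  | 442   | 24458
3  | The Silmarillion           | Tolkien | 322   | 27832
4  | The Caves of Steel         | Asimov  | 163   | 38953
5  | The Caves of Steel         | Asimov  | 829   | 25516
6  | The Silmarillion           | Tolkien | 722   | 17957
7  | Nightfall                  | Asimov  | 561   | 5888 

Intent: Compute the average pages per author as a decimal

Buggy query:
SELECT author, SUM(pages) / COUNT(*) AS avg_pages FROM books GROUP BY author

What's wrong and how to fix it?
Bug: SUM(pages) and COUNT(*) are both integers; the division truncates the fractional part

Fix: Multiply by 1.0 (or CAST to REAL) to force floating-point division

Corrected query:
SELECT author, SUM(pages) * 1.0 / COUNT(*) AS avg_pages FROM books GROUP BY author

Result:
author  | avg_pages 
--------+-----------
Asimov  | 498.75    
Tolkien | 637.666667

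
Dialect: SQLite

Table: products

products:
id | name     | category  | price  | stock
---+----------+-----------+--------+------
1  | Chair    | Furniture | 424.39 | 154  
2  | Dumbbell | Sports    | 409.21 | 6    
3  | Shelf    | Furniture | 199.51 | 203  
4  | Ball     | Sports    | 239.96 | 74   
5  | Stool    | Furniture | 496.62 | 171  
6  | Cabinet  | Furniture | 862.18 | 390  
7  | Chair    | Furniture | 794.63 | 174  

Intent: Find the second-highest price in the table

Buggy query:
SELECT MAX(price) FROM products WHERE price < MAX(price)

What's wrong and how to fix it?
Bug: MAX(price) on the right of the comparison is an aggregate-in-WHERE error

Fix: Compute the overall MAX in a subquery, then take MAX of rows below it

Corrected query:
SELECT MAX(price) FROM products WHERE price < (SELECT MAX(price) FROM products)

Result:
MAX(price)
----------
794.63    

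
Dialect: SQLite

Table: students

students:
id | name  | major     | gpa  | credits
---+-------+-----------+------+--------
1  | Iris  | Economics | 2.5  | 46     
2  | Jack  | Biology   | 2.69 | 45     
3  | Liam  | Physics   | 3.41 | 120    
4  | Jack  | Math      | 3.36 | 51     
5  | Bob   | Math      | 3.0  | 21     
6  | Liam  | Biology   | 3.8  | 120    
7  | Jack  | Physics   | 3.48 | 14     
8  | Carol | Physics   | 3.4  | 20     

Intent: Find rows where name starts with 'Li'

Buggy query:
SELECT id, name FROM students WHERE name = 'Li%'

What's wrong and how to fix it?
Bug: '=' compares the literal string including the % character; pattern matching needs LIKE

Fix: Use LIKE for wildcard pattern matching

Corrected query:
SELECT id, name FROM students WHERE name LIKE 'Li%'

Result:
id | name
---+-----
3  | Liam
6  | Liam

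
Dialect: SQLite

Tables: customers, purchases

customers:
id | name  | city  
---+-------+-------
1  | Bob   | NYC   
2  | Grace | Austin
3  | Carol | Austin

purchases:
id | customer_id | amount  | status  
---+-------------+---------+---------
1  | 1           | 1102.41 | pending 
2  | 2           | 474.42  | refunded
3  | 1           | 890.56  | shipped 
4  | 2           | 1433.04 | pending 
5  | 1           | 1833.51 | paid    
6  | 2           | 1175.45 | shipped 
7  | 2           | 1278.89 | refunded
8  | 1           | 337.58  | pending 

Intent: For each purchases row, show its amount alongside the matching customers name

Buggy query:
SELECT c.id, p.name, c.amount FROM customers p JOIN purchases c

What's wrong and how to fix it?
Bug: JOIN with no ON clause produces a cartesian product; every purchases row pairs with every customers row

Fix: Add ON c.customer_id = p.id to the JOIN

Corrected query:
SELECT c.id, p.name, c.amount FROM customers p JOIN purchases c ON c.customer_id = p.id

Result:
id | name  | amount 
---+-------+--------
1  | Bob   | 1102.41
2  | Grace | 474.42 
3  | Bob   | 890.56 
4  | Grace | 1433.04
5  | Bob   | 1833.51
6  | Grace | 1175.45
7  | Grace | 1278.89
8  | Bob   | 337.58 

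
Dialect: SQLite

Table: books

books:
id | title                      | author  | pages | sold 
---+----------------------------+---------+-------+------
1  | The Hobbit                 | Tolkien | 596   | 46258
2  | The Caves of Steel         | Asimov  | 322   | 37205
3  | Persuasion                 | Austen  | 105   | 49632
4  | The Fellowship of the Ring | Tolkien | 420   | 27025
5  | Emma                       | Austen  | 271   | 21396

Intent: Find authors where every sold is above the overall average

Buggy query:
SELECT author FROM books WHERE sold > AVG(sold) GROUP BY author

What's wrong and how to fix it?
Bug: AVG() is an aggregate; it can't sit directly in WHERE

Fix: Compute the overall average in a scalar subquery and compare each group's MIN against it in HAVING

Corrected query:
SELECT author FROM books GROUP BY author HAVING MIN(sold) > (SELECT AVG(sold) FROM books)

Result:
author
------
Asimov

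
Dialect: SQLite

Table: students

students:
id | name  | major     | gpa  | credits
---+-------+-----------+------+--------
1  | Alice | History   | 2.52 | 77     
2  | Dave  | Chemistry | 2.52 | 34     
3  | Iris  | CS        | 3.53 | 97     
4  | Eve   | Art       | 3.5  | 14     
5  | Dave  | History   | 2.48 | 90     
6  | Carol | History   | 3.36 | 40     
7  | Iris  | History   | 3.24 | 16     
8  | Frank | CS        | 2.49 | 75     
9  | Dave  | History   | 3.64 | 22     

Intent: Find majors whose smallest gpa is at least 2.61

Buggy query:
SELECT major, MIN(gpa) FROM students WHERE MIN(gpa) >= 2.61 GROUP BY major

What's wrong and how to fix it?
Bug: Aggregates like MIN are computed per group after WHERE runs

Fix: Use HAVING for the per-group MIN condition

Corrected query:
SELECT major, MIN(gpa) FROM students GROUP BY major HAVING MIN(gpa) >= 2.61

Result:
major | MIN(gpa)
------+---------
Art   | 3.5     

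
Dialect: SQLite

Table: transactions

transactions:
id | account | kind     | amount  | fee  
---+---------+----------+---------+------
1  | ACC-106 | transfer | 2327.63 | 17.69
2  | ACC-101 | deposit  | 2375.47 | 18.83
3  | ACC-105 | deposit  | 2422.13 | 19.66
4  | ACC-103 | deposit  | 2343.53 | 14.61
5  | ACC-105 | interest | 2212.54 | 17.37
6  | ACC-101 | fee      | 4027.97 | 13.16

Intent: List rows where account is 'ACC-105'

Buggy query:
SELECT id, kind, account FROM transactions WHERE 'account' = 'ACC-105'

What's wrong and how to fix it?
Bug: 'account' in single quotes is a string literal, not the column; the comparison is literal-vs-literal and never true

Fix: Reference the column as account without single quotes

Corrected query:
SELECT id, kind, account FROM transactions WHERE account = 'ACC-105'

Result:
id | kind     | account
---+----------+--------
3  | deposit  | ACC-105
5  | interest | ACC-105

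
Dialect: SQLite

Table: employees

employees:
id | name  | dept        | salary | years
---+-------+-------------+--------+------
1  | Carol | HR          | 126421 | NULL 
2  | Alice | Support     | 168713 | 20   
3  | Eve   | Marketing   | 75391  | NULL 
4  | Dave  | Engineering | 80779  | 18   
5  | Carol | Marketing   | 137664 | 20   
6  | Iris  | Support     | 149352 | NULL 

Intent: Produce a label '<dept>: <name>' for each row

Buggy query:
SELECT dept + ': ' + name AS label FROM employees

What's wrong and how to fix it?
Bug: SQLite uses || for string concatenation; + coerces text to numbers (yielding 0)

Fix: Replace + with || to concatenate text

Corrected query:
SELECT dept || ': ' || name AS label FROM employees

Result:
label            
-----------------
HR: Carol        
Support: Alice   
Marketing: Eve   
Engineering: Dave
Marketing: Carol 
Support: Iris    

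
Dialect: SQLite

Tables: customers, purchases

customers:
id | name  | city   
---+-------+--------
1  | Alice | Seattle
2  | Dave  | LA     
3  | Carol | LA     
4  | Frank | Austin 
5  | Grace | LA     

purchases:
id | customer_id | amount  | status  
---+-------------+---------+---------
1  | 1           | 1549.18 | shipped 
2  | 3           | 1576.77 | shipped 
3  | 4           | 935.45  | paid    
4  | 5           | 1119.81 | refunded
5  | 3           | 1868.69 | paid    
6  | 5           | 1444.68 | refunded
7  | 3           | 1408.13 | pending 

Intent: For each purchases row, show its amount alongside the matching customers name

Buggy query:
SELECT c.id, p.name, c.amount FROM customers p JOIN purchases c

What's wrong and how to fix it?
Bug: JOIN with no ON clause produces a cartesian product; every purchases row pairs with every customers row

Fix: Specify the join condition linking the foreign key to the parent id

Corrected query:
SELECT c.id, p.name, c.amount FROM customers p JOIN purchases c ON c.customer_id = p.id

Result:
id | name  | amount 
---+-------+--------
1  | Alice | 1549.18
2  | Carol | 1576.77
3  | Frank | 935.45 
4  | Grace | 1119.81
5  | Carol | 1868.69
6  | Grace | 1444.68
7  | Carol | 1408.13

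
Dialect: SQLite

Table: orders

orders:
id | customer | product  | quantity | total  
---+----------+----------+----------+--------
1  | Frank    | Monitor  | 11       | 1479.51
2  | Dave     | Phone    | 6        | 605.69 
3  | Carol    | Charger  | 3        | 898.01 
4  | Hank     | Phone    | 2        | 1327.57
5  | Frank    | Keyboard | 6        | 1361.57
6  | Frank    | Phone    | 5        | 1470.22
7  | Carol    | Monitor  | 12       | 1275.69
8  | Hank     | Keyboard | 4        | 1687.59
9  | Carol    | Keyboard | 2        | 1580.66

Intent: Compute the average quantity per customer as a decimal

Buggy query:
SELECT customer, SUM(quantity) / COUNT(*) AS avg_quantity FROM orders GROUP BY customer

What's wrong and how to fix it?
Bug: SUM(quantity) and COUNT(*) are both integers; the division truncates the fractional part

Fix: Multiply by 1.0 (or CAST to REAL) to force floating-point division

Corrected query:
SELECT customer, SUM(quantity) * 1.0 / COUNT(*) AS avg_quantity FROM orders GROUP BY customer

Result:
customer | avg_quantity
---------+-------------
Carol    | 5.666667    
Dave     | 6           
Frank    | 7.333333    
Hank     | 3           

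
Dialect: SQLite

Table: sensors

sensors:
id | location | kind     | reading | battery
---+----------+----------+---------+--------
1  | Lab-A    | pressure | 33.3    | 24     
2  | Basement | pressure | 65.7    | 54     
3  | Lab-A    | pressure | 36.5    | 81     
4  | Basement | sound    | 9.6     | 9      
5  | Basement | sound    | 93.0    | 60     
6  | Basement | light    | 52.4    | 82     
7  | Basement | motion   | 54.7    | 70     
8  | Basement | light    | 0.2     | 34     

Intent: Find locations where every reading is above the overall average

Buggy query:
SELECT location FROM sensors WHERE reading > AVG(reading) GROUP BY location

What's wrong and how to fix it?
Bug: AVG() is an aggregate; it can't sit directly in WHERE

Fix: Use a subquery for AVG and a HAVING MIN(...) filter so the condition holds for every row in the group

Corrected query:
SELECT location FROM sensors GROUP BY location HAVING MIN(reading) > (SELECT AVG(reading) FROM sensors)

Result:
(no rows)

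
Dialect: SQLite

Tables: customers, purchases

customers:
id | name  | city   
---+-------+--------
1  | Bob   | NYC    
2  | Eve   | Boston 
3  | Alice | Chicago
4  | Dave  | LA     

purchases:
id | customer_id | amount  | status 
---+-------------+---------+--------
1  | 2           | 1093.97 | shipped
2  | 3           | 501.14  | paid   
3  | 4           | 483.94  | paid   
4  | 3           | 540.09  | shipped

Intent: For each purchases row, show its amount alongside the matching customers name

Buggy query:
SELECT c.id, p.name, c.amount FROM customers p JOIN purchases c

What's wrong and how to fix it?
Bug: JOIN with no ON clause produces a cartesian product; every purchases row pairs with every customers row

Fix: Specify the join condition linking the foreign key to the parent id

Corrected query:
SELECT c.id, p.name, c.amount FROM customers p JOIN purchases c ON c.customer_id = p.id

Result:
id | name  | amount 
---+-------+--------
1  | Eve   | 1093.97
2  | Alice | 501.14 
3  | Dave  | 483.94 
4  | Alice | 540.09 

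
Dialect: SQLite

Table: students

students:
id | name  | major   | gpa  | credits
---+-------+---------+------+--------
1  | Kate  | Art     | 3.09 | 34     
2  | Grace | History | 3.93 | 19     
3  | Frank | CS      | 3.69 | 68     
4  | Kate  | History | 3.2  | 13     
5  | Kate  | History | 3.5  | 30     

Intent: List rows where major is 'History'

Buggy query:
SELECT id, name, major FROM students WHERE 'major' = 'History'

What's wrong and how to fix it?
Bug: Single quotes denote string literals in SQL; the column name is being compared as a constant string

Fix: Reference the column as major without single quotes

Corrected query:
SELECT id, name, major FROM students WHERE major = 'History'

Result:
id | name  | major  
---+-------+--------
2  | Grace | History
4  | Kate  | History
5  | Kate  | History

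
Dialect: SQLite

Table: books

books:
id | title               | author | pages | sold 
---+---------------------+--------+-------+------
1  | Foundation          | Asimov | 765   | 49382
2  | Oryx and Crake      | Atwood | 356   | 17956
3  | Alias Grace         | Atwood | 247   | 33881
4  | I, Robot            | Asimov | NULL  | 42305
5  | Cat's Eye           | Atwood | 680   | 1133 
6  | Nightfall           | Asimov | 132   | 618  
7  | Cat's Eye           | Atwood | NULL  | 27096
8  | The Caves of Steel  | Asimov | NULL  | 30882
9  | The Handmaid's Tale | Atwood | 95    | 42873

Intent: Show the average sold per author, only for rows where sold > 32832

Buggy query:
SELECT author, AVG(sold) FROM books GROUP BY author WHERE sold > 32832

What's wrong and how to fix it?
Bug: WHERE cannot follow GROUP BY

Fix: Place WHERE between FROM and GROUP BY

Corrected query:
SELECT author, AVG(sold) FROM books WHERE sold > 32832 GROUP BY author

Result:
author | AVG(sold)
-------+----------
Asimov | 45843.5  
Atwood | 38377    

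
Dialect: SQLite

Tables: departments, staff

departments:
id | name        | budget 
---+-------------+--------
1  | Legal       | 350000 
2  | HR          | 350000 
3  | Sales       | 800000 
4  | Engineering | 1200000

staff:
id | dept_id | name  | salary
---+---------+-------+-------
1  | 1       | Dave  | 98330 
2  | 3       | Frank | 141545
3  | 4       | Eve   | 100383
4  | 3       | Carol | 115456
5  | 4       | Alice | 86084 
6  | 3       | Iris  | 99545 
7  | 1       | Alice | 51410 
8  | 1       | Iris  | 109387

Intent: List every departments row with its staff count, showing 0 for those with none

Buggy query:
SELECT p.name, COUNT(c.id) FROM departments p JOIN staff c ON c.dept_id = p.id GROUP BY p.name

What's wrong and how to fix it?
Bug: An inner join excludes parents with zero children

Fix: Switch to LEFT JOIN to retain unmatched parent rows

Corrected query:
SELECT p.name, COUNT(c.id) FROM departments p LEFT JOIN staff c ON c.dept_id = p.id GROUP BY p.name

Result:
name        | COUNT(c.id)
------------+------------
Engineering | 2          
HR          | 0          
Legal       | 3          
Sales       | 3          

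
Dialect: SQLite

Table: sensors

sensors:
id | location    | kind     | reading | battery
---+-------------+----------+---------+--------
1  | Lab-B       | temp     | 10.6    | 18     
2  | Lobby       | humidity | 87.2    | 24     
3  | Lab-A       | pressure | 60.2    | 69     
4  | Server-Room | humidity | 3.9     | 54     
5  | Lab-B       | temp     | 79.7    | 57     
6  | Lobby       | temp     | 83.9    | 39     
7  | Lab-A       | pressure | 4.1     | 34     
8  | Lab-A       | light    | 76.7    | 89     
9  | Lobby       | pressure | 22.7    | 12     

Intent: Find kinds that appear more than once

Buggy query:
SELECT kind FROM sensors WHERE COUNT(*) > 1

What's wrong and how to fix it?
Bug: COUNT(*) is an aggregate and cannot be used in WHERE

Fix: GROUP BY kind, then filter groups with HAVING COUNT(*) > 1

Corrected query:
SELECT kind FROM sensors GROUP BY kind HAVING COUNT(*) > 1

Result:
kind    
--------
humidity
pressure
temp    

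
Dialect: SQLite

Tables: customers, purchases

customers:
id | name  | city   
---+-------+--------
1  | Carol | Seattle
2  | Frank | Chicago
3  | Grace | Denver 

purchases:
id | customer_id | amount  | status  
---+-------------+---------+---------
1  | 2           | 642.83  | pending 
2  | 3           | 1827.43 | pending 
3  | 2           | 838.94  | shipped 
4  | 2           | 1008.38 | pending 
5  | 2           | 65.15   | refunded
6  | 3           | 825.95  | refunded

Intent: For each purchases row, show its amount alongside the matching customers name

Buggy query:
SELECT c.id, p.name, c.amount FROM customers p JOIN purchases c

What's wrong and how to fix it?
Bug: Missing join condition: each purchases row is matched to all customers rows instead of just its own

Fix: Specify the join condition linking the foreign key to the parent id

Corrected query:
SELECT c.id, p.name, c.amount FROM customers p JOIN purchases c ON c.customer_id = p.id

Result:
id | name  | amount 
---+-------+--------
1  | Frank | 642.83 
2  | Grace | 1827.43
3  | Frank | 838.94 
4  | Frank | 1008.38
5  | Frank | 65.15  
6  | Grace | 825.95 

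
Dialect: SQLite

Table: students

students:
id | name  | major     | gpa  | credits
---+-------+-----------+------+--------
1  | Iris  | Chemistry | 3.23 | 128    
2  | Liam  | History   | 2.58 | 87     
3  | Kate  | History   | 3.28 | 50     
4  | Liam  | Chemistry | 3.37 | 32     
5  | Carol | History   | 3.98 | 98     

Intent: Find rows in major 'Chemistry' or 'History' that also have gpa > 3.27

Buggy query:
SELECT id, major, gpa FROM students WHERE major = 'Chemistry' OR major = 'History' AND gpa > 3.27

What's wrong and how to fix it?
Bug: AND binds tighter than OR, so this parses as major = 'Chemistry' OR (major = 'History' AND gpa > 3.27)

Fix: Add parentheses around the OR so the AND applies to both alternatives

Corrected query:
SELECT id, major, gpa FROM students WHERE (major = 'Chemistry' OR major = 'History') AND gpa > 3.27

Result:
id | major     | gpa 
---+-----------+-----
3  | History   | 3.28
4  | Chemistry | 3.37
5  | History   | 3.98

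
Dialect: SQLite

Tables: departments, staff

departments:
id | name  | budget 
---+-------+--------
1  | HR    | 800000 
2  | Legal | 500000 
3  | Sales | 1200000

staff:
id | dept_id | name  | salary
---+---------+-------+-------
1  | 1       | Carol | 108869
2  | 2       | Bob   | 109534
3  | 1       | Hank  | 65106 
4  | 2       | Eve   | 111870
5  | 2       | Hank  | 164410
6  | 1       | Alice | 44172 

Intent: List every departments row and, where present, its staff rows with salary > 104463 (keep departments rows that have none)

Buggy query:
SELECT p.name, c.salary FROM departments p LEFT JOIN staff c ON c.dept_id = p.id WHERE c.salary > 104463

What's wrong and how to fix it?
Bug: A WHERE condition on the right-hand table after LEFT JOIN drops unmatched parents

Fix: Put 'c.salary > 104463' in the JOIN's ON clause instead of WHERE

Corrected query:
SELECT p.name, c.salary FROM departments p LEFT JOIN staff c ON c.dept_id = p.id AND c.salary > 104463

Result:
name  | salary
------+-------
HR    | 108869
Legal | 109534
Legal | 111870
Legal | 164410
Sales | NULL  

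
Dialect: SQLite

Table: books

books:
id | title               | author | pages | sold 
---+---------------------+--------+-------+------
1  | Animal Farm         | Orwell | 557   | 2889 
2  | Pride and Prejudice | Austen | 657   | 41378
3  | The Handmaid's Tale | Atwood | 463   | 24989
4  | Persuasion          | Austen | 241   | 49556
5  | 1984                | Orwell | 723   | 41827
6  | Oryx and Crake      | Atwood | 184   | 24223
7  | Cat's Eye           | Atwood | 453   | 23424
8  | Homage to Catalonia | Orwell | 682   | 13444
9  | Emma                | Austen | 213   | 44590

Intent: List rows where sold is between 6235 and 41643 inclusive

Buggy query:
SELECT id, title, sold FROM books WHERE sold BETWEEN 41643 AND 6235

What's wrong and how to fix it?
Bug: The bounds are reversed; BETWEEN a AND b requires a <= b to match anything

Fix: Swap the bounds so the smaller value comes first

Corrected query:
SELECT id, title, sold FROM books WHERE sold BETWEEN 6235 AND 41643

Result:
id | title               | sold 
---+---------------------+------
2  | Pride and Prejudice | 41378
3  | The Handmaid's Tale | 24989
6  | Oryx and Crake      | 24223
7  | Cat's Eye           | 23424
8  | Homage to Catalonia | 13444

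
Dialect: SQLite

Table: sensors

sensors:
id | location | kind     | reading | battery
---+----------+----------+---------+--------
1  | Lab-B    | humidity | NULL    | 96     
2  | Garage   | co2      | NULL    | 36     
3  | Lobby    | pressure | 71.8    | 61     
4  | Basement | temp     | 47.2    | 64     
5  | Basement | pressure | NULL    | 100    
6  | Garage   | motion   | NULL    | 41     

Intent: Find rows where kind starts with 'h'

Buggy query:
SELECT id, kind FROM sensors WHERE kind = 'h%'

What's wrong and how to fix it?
Bug: Wildcards only work with LIKE; '=' treats '%' as a literal character

Fix: Replace '=' with LIKE so 'h%' is treated as a pattern

Corrected query:
SELECT id, kind FROM sensors WHERE kind LIKE 'h%'

Result:
id | kind    
---+---------
1  | humidity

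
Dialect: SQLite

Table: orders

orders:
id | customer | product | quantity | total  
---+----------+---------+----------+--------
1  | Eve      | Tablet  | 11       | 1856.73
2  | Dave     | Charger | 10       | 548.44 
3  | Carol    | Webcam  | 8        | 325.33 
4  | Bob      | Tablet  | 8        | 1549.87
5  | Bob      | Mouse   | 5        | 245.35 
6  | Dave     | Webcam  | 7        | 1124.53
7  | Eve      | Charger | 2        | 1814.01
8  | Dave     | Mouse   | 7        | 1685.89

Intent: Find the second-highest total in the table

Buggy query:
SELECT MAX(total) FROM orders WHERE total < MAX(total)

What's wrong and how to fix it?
Bug: The inner MAX is an aggregate inside WHERE, which is not allowed

Fix: Put the inner MAX in a scalar subquery

Corrected query:
SELECT MAX(total) FROM orders WHERE total < (SELECT MAX(total) FROM orders)

Result:
MAX(total)
----------
1814.01   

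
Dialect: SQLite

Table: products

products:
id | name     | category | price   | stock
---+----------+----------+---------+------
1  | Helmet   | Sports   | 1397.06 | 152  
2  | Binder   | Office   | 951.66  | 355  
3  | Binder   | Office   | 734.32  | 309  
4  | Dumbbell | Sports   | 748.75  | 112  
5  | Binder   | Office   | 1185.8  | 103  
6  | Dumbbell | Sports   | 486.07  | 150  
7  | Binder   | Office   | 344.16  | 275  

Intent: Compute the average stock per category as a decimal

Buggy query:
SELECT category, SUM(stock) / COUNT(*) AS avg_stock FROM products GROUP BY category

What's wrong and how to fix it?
Bug: SUM(stock) and COUNT(*) are both integers; the division truncates the fractional part

Fix: Multiply by 1.0 (or CAST to REAL) to force floating-point division

Corrected query:
SELECT category, SUM(stock) * 1.0 / COUNT(*) AS avg_stock FROM products GROUP BY category

Result:
category | avg_stock
---------+----------
Office   | 260.5    
Sports   | 138      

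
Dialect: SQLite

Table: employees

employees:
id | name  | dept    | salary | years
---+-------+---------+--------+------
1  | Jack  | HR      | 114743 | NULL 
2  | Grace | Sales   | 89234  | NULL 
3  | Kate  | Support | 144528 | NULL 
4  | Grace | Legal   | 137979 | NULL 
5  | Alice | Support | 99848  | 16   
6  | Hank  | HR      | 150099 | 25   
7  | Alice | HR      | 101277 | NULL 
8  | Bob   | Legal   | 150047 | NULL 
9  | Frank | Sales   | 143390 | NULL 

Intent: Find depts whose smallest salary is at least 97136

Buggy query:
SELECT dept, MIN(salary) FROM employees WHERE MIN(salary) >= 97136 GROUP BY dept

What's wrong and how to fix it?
Bug: MIN() in WHERE is a misuse of aggregate

Fix: Replace WHERE with HAVING after the GROUP BY

Corrected query:
SELECT dept, MIN(salary) FROM employees GROUP BY dept HAVING MIN(salary) >= 97136

Result:
dept    | MIN(salary)
--------+------------
HR      | 101277     
Legal   | 137979     
Support | 99848      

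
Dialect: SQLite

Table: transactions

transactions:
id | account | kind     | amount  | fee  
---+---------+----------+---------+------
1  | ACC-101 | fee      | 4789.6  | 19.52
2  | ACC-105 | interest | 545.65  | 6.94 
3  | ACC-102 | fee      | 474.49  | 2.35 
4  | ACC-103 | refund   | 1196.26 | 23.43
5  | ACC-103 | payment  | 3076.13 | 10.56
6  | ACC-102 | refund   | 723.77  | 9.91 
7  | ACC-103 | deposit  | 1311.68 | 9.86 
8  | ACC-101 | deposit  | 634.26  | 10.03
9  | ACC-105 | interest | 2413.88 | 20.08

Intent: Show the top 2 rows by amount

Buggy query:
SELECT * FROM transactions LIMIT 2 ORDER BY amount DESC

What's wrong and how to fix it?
Bug: ORDER BY cannot follow LIMIT; LIMIT is the final clause

Fix: Swap the clauses: ORDER BY first, then LIMIT

Corrected query:
SELECT * FROM transactions ORDER BY amount DESC LIMIT 2

Result:
id | account | kind    | amount  | fee  
---+---------+---------+---------+------
1  | ACC-101 | fee     | 4789.6  | 19.52
5  | ACC-103 | payment | 3076.13 | 10.56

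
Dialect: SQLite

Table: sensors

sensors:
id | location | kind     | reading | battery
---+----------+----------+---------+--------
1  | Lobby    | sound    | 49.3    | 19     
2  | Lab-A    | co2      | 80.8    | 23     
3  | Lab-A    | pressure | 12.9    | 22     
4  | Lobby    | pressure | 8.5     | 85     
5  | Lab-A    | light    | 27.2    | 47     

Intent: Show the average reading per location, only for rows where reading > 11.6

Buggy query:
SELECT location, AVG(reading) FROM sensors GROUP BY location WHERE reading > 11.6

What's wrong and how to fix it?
Bug: WHERE cannot follow GROUP BY

Fix: Place WHERE between FROM and GROUP BY

Corrected query:
SELECT location, AVG(reading) FROM sensors WHERE reading > 11.6 GROUP BY location

Result:
location | AVG(reading)
---------+-------------
Lab-A    | 40.3        
Lobby    | 49.3        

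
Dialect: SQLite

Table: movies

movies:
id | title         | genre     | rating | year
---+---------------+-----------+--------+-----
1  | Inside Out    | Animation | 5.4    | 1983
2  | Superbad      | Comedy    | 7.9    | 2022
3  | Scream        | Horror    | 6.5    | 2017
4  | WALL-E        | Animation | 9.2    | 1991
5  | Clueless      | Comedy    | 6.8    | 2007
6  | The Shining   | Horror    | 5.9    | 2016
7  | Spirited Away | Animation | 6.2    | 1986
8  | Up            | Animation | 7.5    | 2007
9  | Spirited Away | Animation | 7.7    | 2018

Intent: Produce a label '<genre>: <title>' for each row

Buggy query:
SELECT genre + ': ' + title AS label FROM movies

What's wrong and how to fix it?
Bug: SQLite uses || for string concatenation; + coerces text to numbers (yielding 0)

Fix: Use the || operator for string concatenation

Corrected query:
SELECT genre || ': ' || title AS label FROM movies

Result:
label                   
------------------------
Animation: Inside Out   
Comedy: Superbad        
Horror: Scream          
Animation: WALL-E       
Comedy: Clueless        
Horror: The Shining     
Animation: Spirited Away
Animation: Up           
Animation: Spirited Away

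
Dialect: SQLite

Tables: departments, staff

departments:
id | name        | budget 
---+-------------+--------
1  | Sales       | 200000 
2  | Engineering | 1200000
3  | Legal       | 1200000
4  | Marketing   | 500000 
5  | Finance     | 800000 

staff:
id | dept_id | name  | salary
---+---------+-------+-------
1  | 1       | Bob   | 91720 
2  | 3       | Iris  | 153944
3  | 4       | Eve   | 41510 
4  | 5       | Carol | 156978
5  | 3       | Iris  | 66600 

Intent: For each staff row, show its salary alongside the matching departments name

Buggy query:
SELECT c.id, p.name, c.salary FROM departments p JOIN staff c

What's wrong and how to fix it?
Bug: JOIN with no ON clause produces a cartesian product; every staff row pairs with every departments row

Fix: Add ON c.dept_id = p.id to the JOIN

Corrected query:
SELECT c.id, p.name, c.salary FROM departments p JOIN staff c ON c.dept_id = p.id

Result:
id | name      | salary
---+-----------+-------
1  | Sales     | 91720 
2  | Legal     | 153944
3  | Marketing | 41510 
4  | Finance   | 156978
5  | Legal     | 66600 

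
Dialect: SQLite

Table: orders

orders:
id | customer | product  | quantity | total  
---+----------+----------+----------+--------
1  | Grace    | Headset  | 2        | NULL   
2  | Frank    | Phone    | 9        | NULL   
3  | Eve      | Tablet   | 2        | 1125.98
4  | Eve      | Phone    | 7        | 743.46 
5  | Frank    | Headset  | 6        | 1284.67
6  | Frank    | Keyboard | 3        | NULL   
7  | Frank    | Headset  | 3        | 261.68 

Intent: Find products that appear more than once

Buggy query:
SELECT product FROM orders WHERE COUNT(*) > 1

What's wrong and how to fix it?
Bug: WHERE can't reference COUNT(*); aggregates are computed after WHERE

Fix: Group first, then use HAVING for the count condition

Corrected query:
SELECT product FROM orders GROUP BY product HAVING COUNT(*) > 1

Result:
product
-------
Headset
Phone  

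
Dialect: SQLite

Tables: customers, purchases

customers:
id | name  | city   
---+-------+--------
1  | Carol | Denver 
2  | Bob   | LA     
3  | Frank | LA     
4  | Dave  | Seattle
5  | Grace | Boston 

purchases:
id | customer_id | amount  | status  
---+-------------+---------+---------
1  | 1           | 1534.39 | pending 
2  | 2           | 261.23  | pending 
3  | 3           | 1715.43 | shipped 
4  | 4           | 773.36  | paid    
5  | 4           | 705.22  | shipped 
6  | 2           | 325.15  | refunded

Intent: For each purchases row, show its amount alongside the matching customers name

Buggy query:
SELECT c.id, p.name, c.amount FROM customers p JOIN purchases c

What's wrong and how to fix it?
Bug: Missing join condition: each purchases row is matched to all customers rows instead of just its own

Fix: Add ON c.customer_id = p.id to the JOIN

Corrected query:
SELECT c.id, p.name, c.amount FROM customers p JOIN purchases c ON c.customer_id = p.id

Result:
id | name  | amount 
---+-------+--------
1  | Carol | 1534.39
2  | Bob   | 261.23 
3  | Frank | 1715.43
4  | Dave  | 773.36 
5  | Dave  | 705.22 
6  | Bob   | 325.15 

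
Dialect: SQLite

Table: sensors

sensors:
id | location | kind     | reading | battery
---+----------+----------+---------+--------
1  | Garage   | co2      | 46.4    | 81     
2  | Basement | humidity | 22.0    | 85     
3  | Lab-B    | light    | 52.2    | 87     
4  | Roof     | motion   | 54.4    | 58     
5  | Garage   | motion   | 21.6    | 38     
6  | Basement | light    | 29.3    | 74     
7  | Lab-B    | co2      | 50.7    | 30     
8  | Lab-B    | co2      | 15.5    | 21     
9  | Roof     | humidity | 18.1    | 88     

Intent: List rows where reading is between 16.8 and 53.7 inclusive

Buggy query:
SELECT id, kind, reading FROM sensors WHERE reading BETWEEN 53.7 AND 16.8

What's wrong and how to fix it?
Bug: The bounds are reversed; BETWEEN a AND b requires a <= b to match anything

Fix: Write BETWEEN 16.8 AND 53.7

Corrected query:
SELECT id, kind, reading FROM sensors WHERE reading BETWEEN 16.8 AND 53.7

Result:
id | kind     | reading
---+----------+--------
1  | co2      | 46.4   
2  | humidity | 22     
3  | light    | 52.2   
5  | motion   | 21.6   
6  | light    | 29.3   
7  | co2      | 50.7   
9  | humidity | 18.1   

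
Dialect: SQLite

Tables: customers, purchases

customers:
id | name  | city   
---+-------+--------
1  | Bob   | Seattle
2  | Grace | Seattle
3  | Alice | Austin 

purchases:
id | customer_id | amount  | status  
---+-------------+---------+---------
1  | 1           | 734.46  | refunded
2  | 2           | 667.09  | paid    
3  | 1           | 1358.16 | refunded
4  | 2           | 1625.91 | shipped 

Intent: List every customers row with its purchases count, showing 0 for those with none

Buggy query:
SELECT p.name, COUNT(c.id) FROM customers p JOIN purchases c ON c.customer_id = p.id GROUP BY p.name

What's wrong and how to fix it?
Bug: An inner join excludes parents with zero children

Fix: Use LEFT JOIN so parents without children still appear (COUNT(c.id) gives 0)

Corrected query:
SELECT p.name, COUNT(c.id) FROM customers p LEFT JOIN purchases c ON c.customer_id = p.id GROUP BY p.name

Result:
name  | COUNT(c.id)
------+------------
Alice | 0          
Bob   | 2          
Grace | 2          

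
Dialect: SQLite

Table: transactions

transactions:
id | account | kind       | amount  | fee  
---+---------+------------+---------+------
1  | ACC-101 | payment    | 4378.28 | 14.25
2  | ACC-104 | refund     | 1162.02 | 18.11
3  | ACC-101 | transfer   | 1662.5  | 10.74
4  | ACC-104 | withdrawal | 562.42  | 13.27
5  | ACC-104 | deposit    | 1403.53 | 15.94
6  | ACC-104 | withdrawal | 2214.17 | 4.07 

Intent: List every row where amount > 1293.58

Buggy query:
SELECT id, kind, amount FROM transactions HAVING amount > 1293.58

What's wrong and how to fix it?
Bug: This is a non-aggregate query (no GROUP BY, no aggregates), so in SQLite the HAVING clause is invalid here; a row-level condition belongs in WHERE

Fix: Replace HAVING with WHERE since the condition applies to individual rows

Corrected query:
SELECT id, kind, amount FROM transactions WHERE amount > 1293.58

Result:
id | kind       | amount 
---+------------+--------
1  | payment    | 4378.28
3  | transfer   | 1662.5 
5  | deposit    | 1403.53
6  | withdrawal | 2214.17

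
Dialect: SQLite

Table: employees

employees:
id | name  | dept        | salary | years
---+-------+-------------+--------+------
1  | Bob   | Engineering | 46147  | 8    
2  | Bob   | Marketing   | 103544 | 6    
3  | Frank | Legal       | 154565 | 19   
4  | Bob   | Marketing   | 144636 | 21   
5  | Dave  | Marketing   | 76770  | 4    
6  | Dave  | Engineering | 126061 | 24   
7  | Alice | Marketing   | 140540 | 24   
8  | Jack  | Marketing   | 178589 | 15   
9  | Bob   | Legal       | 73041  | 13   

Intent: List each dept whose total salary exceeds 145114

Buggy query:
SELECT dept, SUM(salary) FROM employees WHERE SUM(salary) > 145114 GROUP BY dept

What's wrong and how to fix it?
Bug: SUM(salary) is an aggregate, but WHERE filters rows before aggregation

Fix: Use HAVING (which filters groups after aggregation) instead of WHERE

Corrected query:
SELECT dept, SUM(salary) FROM employees GROUP BY dept HAVING SUM(salary) > 145114

Result:
dept        | SUM(salary)
------------+------------
Engineering | 172208     
Legal       | 227606     
Marketing   | 644079     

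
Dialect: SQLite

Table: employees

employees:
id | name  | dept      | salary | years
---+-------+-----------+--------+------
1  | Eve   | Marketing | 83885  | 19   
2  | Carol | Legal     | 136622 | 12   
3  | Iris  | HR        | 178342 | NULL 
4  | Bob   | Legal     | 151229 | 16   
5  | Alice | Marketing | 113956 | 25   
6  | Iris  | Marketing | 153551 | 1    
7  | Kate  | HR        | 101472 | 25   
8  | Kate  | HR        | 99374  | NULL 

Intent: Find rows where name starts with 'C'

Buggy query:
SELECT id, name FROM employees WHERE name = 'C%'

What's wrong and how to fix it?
Bug: Wildcards only work with LIKE; '=' treats '%' as a literal character

Fix: Replace '=' with LIKE so 'C%' is treated as a pattern

Corrected query:
SELECT id, name FROM employees WHERE name LIKE 'C%'

Result:
id | name 
---+------
2  | Carol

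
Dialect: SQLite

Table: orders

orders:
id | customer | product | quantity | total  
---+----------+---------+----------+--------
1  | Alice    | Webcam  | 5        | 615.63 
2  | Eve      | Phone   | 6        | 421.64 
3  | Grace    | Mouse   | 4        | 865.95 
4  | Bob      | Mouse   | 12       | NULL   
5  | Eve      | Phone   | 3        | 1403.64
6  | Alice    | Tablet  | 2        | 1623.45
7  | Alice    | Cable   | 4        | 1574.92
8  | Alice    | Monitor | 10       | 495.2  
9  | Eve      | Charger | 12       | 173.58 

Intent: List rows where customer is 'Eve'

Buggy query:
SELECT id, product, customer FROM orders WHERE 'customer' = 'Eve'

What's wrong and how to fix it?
Bug: 'customer' in single quotes is a string literal, not the column; the comparison is literal-vs-literal and never true

Fix: Remove the quotes around the column name (or use double quotes for an identifier)

Corrected query:
SELECT id, product, customer FROM orders WHERE customer = 'Eve'

Result:
id | product | customer
---+---------+---------
2  | Phone   | Eve     
5  | Phone   | Eve     
9  | Charger | Eve     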